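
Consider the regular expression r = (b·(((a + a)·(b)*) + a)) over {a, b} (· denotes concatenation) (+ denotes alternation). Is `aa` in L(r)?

No split of aa into u·v has b matching u and (((a+a)·(b)*)+a) matching v.

no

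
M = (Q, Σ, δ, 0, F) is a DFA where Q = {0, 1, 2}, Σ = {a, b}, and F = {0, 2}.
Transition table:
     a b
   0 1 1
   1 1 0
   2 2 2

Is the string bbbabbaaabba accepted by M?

0 --b--> 1
1 --b--> 0
0 --b--> 1
1 --a--> 1
1 --b--> 0
0 --b--> 1
1 --a--> 1
1 --a--> 1
1 --a--> 1
1 --b--> 0
0 --b--> 1
1 --a--> 1
End in state 1, which is not an accepting state.

rejected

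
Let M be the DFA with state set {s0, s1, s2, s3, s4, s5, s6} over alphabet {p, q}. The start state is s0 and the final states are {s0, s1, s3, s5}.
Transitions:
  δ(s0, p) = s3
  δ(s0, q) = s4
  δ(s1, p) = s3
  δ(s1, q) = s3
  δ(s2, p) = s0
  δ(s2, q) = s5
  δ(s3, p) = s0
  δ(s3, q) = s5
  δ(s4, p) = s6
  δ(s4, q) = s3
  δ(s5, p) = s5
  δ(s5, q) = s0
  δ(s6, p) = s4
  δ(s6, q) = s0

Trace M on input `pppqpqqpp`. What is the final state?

s0 --p--> s3
s3 --p--> s0
s0 --p--> s3
s3 --q--> s5
s5 --p--> s5
s5 --q--> s0
s0 --q--> s4
s4 --p--> s6
s6 --p--> s4

s4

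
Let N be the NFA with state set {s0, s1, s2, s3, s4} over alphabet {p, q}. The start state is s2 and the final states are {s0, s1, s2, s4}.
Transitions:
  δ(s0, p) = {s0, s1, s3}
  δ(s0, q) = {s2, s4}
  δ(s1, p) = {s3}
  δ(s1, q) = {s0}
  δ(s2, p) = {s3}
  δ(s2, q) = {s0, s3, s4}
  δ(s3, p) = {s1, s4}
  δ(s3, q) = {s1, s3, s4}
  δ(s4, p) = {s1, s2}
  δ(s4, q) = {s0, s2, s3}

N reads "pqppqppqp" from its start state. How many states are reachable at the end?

Start: {s2}
read p: {s3}
read q: {s1, s3, s4}
read p: {s1, s2, s3, s4}
read p: {s1, s2, s3, s4}
read q: {s0, s1, s2, s3, s4}
read p: {s0, s1, s2, s3, s4}
read p: {s0, s1, s2, s3, s4}
read q: {s0, s1, s2, s3, s4}
read p: {s0, s1, s2, s3, s4}
Final reachable set {s0, s1, s2, s3, s4} has 5 states.

5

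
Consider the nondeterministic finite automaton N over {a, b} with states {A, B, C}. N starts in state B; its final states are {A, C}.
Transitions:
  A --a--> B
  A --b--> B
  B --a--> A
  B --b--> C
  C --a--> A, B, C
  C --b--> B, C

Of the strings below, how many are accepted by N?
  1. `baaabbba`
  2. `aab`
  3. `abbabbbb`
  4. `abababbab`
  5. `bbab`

`baaabbba`: accepted
`aab`: accepted
`abbabbbb`: accepted
`abababbab`: accepted
`bbab`: accepted

5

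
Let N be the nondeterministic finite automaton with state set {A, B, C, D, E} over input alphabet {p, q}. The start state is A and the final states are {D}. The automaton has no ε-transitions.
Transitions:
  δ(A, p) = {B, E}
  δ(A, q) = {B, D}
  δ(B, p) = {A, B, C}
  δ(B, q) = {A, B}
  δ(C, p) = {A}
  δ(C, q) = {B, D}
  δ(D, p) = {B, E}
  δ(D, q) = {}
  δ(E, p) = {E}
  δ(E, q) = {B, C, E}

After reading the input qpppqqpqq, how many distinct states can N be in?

Start: {A}
read q: {B, D}
read p: {A, B, C, E}
read p: {A, B, C, E}
read p: {A, B, C, E}
read q: {A, B, C, D, E}
read q: {A, B, C, D, E}
read p: {A, B, C, E}
read q: {A, B, C, D, E}
read q: {A, B, C, D, E}
Final reachable set {A, B, C, D, E} has 5 states.

5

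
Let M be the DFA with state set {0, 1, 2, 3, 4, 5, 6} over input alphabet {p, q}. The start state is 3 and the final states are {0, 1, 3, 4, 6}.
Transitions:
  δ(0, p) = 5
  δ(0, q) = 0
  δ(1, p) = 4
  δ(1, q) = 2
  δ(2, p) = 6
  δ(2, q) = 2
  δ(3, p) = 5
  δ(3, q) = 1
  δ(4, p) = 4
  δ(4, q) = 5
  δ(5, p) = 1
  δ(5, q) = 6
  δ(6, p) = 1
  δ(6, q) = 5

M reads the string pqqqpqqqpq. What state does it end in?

3 --p--> 5
5 --q--> 6
6 --q--> 5
5 --q--> 6
6 --p--> 1
1 --q--> 2
2 --q--> 2
2 --q--> 2
2 --p--> 6
6 --q--> 5

5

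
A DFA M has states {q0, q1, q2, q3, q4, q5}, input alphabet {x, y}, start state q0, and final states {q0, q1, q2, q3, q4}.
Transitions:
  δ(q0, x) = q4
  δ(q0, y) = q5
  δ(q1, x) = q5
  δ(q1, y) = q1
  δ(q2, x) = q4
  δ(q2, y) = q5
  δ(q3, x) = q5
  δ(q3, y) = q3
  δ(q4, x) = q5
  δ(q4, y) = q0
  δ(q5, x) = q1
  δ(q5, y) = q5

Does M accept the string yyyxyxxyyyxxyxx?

q0 --y--> q5
q5 --y--> q5
q5 --y--> q5
q5 --x--> q1
q1 --y--> q1
q1 --x--> q5
q5 --x--> q1
q1 --y--> q1
q1 --y--> q1
q1 --y--> q1
q1 --x--> q5
q5 --x--> q1
q1 --y--> q1
q1 --x--> q5
q5 --x--> q1
End in state q1, which is an accepting state.

accepted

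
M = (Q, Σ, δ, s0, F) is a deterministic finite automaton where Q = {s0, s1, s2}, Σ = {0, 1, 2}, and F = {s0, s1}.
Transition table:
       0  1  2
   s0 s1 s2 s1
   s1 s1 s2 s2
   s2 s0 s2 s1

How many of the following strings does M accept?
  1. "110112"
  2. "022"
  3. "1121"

2

"110112": accepted
"022": accepted
"1121": rejected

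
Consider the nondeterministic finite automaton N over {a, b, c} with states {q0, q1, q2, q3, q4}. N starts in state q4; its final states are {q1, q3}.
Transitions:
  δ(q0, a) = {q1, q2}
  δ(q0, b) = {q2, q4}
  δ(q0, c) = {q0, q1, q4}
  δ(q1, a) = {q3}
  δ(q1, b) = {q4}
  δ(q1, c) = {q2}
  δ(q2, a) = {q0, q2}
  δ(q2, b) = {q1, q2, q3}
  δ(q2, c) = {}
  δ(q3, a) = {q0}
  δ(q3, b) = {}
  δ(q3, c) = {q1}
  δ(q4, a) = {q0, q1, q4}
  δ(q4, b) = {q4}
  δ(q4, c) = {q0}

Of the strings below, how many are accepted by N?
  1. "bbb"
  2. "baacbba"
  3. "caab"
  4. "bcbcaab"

3

"bbb": rejected
"baacbba": accepted
"caab": accepted
"bcbcaab": accepted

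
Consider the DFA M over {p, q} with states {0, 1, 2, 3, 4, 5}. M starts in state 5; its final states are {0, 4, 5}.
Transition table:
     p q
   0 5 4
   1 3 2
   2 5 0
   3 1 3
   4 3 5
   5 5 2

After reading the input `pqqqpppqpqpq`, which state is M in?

2

5 --p--> 5
5 --q--> 2
2 --q--> 0
0 --q--> 4
4 --p--> 3
3 --p--> 1
1 --p--> 3
3 --q--> 3
3 --p--> 1
1 --q--> 2
2 --p--> 5
5 --q--> 2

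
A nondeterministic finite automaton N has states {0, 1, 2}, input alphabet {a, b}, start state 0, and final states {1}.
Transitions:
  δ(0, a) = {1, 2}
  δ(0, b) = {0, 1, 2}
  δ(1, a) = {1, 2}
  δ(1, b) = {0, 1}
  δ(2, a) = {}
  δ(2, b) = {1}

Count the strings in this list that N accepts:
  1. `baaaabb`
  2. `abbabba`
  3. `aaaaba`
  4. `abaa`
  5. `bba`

5

`baaaabb`: accepted
`abbabba`: accepted
`aaaaba`: accepted
`abaa`: accepted
`bba`: accepted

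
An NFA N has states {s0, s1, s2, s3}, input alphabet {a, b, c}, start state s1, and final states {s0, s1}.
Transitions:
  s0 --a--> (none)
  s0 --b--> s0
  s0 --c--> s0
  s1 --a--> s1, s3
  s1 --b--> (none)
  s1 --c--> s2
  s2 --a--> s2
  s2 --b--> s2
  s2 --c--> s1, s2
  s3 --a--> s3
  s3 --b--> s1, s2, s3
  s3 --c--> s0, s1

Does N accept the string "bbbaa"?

Start: {s1}
read b: {}
The reachable set is empty and stays empty for the remaining 4 symbols.
Reachable ∩ accepting = {} — empty.

rejected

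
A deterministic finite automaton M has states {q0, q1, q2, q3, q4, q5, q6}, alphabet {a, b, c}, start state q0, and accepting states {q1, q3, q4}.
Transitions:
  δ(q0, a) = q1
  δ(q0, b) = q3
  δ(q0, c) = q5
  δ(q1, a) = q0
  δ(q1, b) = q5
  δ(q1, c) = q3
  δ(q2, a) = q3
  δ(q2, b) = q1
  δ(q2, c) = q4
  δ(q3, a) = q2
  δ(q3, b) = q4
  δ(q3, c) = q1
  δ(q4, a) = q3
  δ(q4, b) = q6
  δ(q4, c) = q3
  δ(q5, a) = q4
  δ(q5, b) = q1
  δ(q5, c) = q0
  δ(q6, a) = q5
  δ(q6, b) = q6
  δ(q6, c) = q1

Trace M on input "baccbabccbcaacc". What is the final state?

q0

q0 --b--> q3
q3 --a--> q2
q2 --c--> q4
q4 --c--> q3
q3 --b--> q4
q4 --a--> q3
q3 --b--> q4
q4 --c--> q3
q3 --c--> q1
q1 --b--> q5
q5 --c--> q0
q0 --a--> q1
q1 --a--> q0
q0 --c--> q5
q5 --c--> q0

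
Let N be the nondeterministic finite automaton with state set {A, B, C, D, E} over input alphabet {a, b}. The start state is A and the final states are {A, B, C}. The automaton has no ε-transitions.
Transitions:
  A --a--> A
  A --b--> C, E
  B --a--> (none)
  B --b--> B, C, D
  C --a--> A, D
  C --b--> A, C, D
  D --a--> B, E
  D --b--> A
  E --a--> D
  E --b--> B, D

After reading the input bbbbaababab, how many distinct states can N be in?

5

Start: {A}
read b: {C, E}
read b: {A, B, C, D}
read b: {A, B, C, D, E}
read b: {A, B, C, D, E}
read a: {A, B, D, E}
read a: {A, B, D, E}
read b: {A, B, C, D, E}
read a: {A, B, D, E}
read b: {A, B, C, D, E}
read a: {A, B, D, E}
read b: {A, B, C, D, E}
Final reachable set {A, B, C, D, E} has 5 states.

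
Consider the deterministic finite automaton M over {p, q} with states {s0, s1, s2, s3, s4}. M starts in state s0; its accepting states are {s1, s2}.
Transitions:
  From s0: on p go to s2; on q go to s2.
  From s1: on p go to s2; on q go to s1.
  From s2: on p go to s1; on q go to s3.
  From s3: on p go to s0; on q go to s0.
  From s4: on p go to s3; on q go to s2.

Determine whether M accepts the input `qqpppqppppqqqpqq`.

rejected

s0 --q--> s2
s2 --q--> s3
s3 --p--> s0
s0 --p--> s2
s2 --p--> s1
s1 --q--> s1
s1 --p--> s2
s2 --p--> s1
s1 --p--> s2
s2 --p--> s1
s1 --q--> s1
s1 --q--> s1
s1 --q--> s1
s1 --p--> s2
s2 --q--> s3
s3 --q--> s0
End in state s0, which is not an accepting state.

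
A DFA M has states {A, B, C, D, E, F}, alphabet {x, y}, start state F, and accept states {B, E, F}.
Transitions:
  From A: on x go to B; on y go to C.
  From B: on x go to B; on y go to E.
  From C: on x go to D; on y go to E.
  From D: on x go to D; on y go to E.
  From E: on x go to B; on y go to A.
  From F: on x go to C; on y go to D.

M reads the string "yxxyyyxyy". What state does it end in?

F --y--> D
D --x--> D
D --x--> D
D --y--> E
E --y--> A
A --y--> C
C --x--> D
D --y--> E
E --y--> A

A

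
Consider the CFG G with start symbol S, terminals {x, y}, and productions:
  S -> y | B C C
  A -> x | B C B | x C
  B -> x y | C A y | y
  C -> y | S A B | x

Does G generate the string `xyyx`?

yes

S ⇒ BCC ⇒ xyCC ⇒ xyyC ⇒ xyyx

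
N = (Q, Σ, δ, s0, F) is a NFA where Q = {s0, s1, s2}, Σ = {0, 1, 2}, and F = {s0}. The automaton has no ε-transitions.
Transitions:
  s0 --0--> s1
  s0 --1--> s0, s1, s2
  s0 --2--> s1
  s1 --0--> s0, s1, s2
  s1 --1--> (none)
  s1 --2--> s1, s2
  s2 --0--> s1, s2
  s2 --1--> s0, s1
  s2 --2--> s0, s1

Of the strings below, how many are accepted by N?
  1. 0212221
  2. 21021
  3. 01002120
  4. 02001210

0212221: accepted
21021: rejected
01002120: rejected
02001210: accepted

2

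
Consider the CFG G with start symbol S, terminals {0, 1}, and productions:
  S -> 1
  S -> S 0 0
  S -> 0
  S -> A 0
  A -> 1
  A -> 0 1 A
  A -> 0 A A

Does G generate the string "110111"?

no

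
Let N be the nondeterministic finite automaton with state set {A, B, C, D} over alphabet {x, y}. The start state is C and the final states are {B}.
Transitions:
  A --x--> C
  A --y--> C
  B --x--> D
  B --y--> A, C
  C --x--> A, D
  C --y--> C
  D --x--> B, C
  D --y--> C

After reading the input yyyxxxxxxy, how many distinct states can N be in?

2

Start: {C}
read y: {C}
read y: {C}
read y: {C}
read x: {A, D}
read x: {B, C}
read x: {A, D}
read x: {B, C}
read x: {A, D}
read x: {B, C}
read y: {A, C}
Final reachable set {A, C} has 2 states.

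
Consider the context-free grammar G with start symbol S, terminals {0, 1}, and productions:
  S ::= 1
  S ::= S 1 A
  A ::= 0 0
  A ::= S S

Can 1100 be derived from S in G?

yes

S ⇒ S1A ⇒ 11A ⇒ 1100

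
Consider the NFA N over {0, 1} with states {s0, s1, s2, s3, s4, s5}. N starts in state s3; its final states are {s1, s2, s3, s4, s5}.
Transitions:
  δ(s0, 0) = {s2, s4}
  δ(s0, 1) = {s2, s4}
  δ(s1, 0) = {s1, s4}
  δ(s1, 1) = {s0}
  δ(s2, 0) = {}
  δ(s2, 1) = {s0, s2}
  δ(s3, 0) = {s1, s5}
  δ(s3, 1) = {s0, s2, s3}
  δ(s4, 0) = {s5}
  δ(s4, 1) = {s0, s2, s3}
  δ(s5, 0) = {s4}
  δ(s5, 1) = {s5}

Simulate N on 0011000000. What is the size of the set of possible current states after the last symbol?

3

Start: {s3}
read 0: {s1, s5}
read 0: {s1, s4}
read 1: {s0, s2, s3}
read 1: {s0, s2, s3, s4}
read 0: {s1, s2, s4, s5}
read 0: {s1, s4, s5}
read 0: {s1, s4, s5}
read 0: {s1, s4, s5}
read 0: {s1, s4, s5}
read 0: {s1, s4, s5}
Final reachable set {s1, s4, s5} has 3 states.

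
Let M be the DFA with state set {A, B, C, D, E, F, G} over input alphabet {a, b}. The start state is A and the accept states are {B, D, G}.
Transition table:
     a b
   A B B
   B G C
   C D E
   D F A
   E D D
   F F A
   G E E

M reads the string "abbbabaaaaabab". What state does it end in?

C

A --a--> B
B --b--> C
C --b--> E
E --b--> D
D --a--> F
F --b--> A
A --a--> B
B --a--> G
G --a--> E
E --a--> D
D --a--> F
F --b--> A
A --a--> B
B --b--> C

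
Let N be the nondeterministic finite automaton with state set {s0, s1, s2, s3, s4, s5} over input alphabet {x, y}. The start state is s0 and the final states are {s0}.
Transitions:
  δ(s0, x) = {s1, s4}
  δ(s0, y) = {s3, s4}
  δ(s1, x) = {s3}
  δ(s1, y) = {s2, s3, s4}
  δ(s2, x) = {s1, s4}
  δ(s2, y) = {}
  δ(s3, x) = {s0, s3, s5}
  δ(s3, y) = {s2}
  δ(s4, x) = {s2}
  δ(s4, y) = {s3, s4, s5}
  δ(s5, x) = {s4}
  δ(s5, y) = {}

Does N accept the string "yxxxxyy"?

rejected

Start: {s0}
read y: {s3, s4}
read x: {s0, s2, s3, s5}
read x: {s0, s1, s3, s4, s5}
read x: {s0, s1, s2, s3, s4, s5}
read x: {s0, s1, s2, s3, s4, s5}
read y: {s2, s3, s4, s5}
read y: {s2, s3, s4, s5}
Reachable ∩ accepting = {} — empty.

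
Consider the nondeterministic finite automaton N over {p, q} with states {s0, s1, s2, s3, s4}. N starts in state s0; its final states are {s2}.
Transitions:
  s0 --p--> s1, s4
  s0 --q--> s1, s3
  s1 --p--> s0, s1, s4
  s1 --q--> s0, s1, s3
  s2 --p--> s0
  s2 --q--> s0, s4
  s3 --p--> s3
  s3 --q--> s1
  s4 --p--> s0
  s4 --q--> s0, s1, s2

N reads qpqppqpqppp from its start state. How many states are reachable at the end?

4

Start: {s0}
read q: {s1, s3}
read p: {s0, s1, s3, s4}
read q: {s0, s1, s2, s3}
read p: {s0, s1, s3, s4}
read p: {s0, s1, s3, s4}
read q: {s0, s1, s2, s3}
read p: {s0, s1, s3, s4}
read q: {s0, s1, s2, s3}
read p: {s0, s1, s3, s4}
read p: {s0, s1, s3, s4}
read p: {s0, s1, s3, s4}
Final reachable set {s0, s1, s3, s4} has 4 states.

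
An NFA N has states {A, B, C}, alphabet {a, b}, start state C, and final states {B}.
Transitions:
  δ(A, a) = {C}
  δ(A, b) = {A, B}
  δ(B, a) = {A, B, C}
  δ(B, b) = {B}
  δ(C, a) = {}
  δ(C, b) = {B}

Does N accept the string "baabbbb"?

Start: {C}
read b: {B}
read a: {A, B, C}
read a: {A, B, C}
read b: {A, B}
read b: {A, B}
read b: {A, B}
read b: {A, B}
Reachable ∩ accepting = {B} — nonempty.

accepted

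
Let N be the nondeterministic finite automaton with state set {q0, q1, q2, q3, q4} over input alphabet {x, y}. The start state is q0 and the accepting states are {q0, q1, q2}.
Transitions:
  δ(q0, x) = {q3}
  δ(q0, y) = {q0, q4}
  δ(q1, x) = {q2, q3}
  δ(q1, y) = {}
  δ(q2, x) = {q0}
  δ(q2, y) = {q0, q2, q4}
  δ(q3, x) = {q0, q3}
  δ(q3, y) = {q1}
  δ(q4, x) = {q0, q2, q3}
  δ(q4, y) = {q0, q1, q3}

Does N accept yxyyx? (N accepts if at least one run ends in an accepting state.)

accepted

Start: {q0}
read y: {q0, q4}
read x: {q0, q2, q3}
read y: {q0, q1, q2, q4}
read y: {q0, q1, q2, q3, q4}
read x: {q0, q2, q3}
Reachable ∩ accepting = {q0, q2} — nonempty.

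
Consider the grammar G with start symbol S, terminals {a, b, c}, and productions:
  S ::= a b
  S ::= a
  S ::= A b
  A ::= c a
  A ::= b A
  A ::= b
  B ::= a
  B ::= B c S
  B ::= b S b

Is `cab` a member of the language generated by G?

S ⇒ Ab ⇒ cab

yes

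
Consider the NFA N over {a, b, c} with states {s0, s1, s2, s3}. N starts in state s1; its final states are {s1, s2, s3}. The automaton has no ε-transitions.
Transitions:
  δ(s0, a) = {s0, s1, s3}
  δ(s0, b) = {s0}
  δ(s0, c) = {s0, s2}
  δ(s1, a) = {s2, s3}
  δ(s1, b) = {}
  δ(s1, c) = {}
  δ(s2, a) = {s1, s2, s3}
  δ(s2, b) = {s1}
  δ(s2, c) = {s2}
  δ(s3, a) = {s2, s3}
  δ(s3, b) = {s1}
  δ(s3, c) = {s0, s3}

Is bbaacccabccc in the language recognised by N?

Start: {s1}
read b: {}
The reachable set is empty and stays empty for the remaining 11 symbols.
Reachable ∩ accepting = {} — empty.

rejected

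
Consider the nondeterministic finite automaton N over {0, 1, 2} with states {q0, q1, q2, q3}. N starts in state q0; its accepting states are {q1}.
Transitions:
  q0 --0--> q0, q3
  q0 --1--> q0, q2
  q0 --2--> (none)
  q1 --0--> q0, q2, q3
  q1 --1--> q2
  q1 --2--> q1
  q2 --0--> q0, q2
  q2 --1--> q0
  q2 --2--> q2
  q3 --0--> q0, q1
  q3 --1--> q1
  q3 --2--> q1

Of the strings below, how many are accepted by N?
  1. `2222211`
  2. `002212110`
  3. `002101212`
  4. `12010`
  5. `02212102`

`2222211`: rejected
`002212110`: rejected
`002101212`: rejected
`12010`: rejected
`02212102`: accepted

1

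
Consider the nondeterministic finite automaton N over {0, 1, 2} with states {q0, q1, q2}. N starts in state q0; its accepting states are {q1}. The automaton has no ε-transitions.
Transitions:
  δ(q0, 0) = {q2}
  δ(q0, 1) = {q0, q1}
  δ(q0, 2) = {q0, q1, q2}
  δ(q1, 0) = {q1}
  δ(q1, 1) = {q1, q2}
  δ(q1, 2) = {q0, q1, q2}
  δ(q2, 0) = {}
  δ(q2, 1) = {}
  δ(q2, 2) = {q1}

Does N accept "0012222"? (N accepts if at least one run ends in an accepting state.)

rejected

Start: {q0}
read 0: {q2}
read 0: {}
The reachable set is empty and stays empty for the remaining 5 symbols.
Reachable ∩ accepting = {} — empty.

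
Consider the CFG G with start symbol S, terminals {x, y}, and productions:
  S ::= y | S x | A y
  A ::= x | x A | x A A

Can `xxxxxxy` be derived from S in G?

yes

S ⇒ Ay ⇒ xAAy ⇒ xxAAy ⇒ xxxAy ⇒ xxxxAy ⇒ xxxxxAy ⇒ xxxxxxy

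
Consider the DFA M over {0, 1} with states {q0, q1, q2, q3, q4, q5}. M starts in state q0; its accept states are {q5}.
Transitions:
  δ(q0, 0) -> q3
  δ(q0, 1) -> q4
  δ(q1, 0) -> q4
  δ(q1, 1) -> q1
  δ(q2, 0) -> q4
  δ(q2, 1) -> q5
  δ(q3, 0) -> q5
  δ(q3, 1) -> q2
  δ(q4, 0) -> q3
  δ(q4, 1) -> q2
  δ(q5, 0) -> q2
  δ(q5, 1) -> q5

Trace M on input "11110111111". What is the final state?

q0 --1--> q4
q4 --1--> q2
q2 --1--> q5
q5 --1--> q5
q5 --0--> q2
q2 --1--> q5
q5 --1--> q5
q5 --1--> q5
q5 --1--> q5
q5 --1--> q5
q5 --1--> q5

q5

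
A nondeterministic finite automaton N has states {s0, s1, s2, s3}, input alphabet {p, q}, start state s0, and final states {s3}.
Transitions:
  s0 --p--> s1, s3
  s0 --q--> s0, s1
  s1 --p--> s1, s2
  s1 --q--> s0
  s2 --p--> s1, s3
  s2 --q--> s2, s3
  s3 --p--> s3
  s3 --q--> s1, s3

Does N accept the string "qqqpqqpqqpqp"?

Start: {s0}
read q: {s0, s1}
read q: {s0, s1}
read q: {s0, s1}
read p: {s1, s2, s3}
read q: {s0, s1, s2, s3}
read q: {s0, s1, s2, s3}
read p: {s1, s2, s3}
read q: {s0, s1, s2, s3}
read q: {s0, s1, s2, s3}
read p: {s1, s2, s3}
read q: {s0, s1, s2, s3}
read p: {s1, s2, s3}
Reachable ∩ accepting = {s3} — nonempty.

accepted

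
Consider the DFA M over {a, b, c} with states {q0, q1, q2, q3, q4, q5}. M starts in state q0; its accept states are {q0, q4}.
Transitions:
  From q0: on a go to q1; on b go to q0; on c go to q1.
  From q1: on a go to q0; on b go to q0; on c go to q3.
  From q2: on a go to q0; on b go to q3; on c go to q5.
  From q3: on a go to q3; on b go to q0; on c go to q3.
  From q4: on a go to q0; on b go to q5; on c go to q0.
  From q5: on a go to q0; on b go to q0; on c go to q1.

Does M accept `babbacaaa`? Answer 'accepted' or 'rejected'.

q0 --b--> q0
q0 --a--> q1
q1 --b--> q0
q0 --b--> q0
q0 --a--> q1
q1 --c--> q3
q3 --a--> q3
q3 --a--> q3
q3 --a--> q3
End in state q3, which is not an accepting state.

rejected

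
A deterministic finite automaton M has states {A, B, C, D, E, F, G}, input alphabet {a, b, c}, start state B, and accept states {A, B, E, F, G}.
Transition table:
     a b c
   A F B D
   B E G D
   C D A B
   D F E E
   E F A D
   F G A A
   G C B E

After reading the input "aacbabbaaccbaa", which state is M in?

B --a--> E
E --a--> F
F --c--> A
A --b--> B
B --a--> E
E --b--> A
A --b--> B
B --a--> E
E --a--> F
F --c--> A
A --c--> D
D --b--> E
E --a--> F
F --a--> G

G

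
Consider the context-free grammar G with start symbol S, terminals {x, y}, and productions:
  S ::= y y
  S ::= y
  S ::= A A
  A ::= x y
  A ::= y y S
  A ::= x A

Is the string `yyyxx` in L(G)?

no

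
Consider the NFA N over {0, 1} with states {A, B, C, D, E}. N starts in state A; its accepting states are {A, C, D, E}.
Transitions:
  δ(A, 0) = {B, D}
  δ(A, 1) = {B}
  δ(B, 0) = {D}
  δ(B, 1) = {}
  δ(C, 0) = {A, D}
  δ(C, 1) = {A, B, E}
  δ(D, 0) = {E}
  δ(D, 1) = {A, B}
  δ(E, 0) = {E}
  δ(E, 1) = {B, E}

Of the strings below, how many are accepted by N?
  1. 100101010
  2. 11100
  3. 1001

2

100101010: accepted
11100: rejected
1001: accepted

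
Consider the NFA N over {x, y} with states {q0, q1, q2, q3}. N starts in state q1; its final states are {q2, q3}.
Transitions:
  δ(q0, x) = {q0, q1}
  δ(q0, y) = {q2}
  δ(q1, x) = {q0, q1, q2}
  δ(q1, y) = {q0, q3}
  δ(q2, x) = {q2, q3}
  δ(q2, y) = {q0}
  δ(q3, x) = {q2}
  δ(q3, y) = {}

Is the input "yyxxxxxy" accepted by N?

Start: {q1}
read y: {q0, q3}
read y: {q2}
read x: {q2, q3}
read x: {q2, q3}
read x: {q2, q3}
read x: {q2, q3}
read x: {q2, q3}
read y: {q0}
Reachable ∩ accepting = {} — empty.

rejected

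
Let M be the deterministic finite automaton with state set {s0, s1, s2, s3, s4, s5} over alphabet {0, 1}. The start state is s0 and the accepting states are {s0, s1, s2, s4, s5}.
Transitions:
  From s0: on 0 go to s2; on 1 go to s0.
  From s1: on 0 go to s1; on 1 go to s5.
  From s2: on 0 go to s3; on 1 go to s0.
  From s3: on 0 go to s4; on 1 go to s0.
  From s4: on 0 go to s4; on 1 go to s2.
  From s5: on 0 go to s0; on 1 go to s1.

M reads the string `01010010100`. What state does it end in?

s3

s0 --0--> s2
s2 --1--> s0
s0 --0--> s2
s2 --1--> s0
s0 --0--> s2
s2 --0--> s3
s3 --1--> s0
s0 --0--> s2
s2 --1--> s0
s0 --0--> s2
s2 --0--> s3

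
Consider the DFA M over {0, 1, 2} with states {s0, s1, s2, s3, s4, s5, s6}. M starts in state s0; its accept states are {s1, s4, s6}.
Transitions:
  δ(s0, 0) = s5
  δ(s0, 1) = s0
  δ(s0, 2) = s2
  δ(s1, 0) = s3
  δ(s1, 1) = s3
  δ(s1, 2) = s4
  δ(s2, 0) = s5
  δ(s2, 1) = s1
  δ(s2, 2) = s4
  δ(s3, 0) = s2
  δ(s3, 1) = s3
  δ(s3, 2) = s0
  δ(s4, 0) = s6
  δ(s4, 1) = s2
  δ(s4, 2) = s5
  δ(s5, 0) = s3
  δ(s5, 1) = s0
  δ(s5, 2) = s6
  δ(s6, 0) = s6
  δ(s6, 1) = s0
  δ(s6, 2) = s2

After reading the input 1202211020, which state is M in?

s0 --1--> s0
s0 --2--> s2
s2 --0--> s5
s5 --2--> s6
s6 --2--> s2
s2 --1--> s1
s1 --1--> s3
s3 --0--> s2
s2 --2--> s4
s4 --0--> s6

s6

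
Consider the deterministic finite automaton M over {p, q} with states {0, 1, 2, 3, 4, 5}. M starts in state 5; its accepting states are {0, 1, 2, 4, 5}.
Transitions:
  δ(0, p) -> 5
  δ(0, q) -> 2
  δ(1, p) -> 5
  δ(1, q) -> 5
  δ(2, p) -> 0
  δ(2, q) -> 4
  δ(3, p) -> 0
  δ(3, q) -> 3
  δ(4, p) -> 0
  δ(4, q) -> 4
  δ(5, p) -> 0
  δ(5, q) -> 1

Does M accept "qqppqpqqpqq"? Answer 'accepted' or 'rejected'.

5 --q--> 1
1 --q--> 5
5 --p--> 0
0 --p--> 5
5 --q--> 1
1 --p--> 5
5 --q--> 1
1 --q--> 5
5 --p--> 0
0 --q--> 2
2 --q--> 4
End in state 4, which is an accepting state.

accepted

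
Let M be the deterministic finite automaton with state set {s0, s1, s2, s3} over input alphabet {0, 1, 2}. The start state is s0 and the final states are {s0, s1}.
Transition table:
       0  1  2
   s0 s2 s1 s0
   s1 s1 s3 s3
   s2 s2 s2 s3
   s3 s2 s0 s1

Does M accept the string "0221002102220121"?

accepted

s0 --0--> s2
s2 --2--> s3
s3 --2--> s1
s1 --1--> s3
s3 --0--> s2
s2 --0--> s2
s2 --2--> s3
s3 --1--> s0
s0 --0--> s2
s2 --2--> s3
s3 --2--> s1
s1 --2--> s3
s3 --0--> s2
s2 --1--> s2
s2 --2--> s3
s3 --1--> s0
End in state s0, which is an accepting state.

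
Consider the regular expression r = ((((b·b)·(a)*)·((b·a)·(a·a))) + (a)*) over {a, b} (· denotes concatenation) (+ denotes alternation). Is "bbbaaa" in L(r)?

yes

The left alternative (((b·b)·(a)*)·((b·a)·(a·a))) matches bbbaaa.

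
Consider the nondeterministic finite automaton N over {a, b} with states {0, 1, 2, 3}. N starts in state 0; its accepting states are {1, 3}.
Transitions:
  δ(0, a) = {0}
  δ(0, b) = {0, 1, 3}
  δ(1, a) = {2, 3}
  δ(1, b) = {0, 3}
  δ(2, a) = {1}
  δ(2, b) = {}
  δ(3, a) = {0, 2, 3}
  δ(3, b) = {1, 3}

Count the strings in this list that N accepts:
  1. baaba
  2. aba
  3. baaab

3

baaba: accepted
aba: accepted
baaab: accepted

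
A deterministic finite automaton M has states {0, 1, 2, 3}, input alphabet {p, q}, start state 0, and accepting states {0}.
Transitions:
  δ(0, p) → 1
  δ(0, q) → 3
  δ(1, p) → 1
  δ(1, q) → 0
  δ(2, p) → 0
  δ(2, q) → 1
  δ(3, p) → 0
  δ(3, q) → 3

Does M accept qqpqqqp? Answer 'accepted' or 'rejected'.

0 --q--> 3
3 --q--> 3
3 --p--> 0
0 --q--> 3
3 --q--> 3
3 --q--> 3
3 --p--> 0
End in state 0, which is an accepting state.

accepted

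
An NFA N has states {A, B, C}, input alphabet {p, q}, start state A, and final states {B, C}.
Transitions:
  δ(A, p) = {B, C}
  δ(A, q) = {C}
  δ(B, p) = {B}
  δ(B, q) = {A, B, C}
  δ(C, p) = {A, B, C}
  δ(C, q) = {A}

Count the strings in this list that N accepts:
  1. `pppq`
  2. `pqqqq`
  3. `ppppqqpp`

`pppq`: accepted
`pqqqq`: accepted
`ppppqqpp`: accepted

3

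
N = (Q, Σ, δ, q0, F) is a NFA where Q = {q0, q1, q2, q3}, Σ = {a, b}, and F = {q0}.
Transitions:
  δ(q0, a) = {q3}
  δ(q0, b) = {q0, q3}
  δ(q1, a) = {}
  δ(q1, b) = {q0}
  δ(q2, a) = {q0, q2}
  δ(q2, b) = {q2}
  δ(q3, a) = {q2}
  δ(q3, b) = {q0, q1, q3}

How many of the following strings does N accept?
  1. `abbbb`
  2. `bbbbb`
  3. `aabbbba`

3

`abbbb`: accepted
`bbbbb`: accepted
`aabbbba`: accepted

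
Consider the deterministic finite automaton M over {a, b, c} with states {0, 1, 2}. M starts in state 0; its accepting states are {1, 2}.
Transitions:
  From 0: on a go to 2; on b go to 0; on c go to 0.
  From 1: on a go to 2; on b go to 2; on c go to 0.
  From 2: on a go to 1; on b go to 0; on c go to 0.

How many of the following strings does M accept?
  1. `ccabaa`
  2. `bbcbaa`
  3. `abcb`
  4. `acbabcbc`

`ccabaa`: accepted
`bbcbaa`: accepted
`abcb`: rejected
`acbabcbc`: rejected

2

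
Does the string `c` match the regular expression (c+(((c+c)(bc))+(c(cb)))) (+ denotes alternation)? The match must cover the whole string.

The left alternative c matches c.

yes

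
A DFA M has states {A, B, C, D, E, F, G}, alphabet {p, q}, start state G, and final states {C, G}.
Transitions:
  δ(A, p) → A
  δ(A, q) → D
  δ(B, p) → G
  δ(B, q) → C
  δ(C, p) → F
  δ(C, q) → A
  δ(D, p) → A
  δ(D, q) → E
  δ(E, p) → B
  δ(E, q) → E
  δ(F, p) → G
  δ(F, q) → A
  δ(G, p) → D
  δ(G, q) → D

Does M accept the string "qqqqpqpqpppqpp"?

rejected

G --q--> D
D --q--> E
E --q--> E
E --q--> E
E --p--> B
B --q--> C
C --p--> F
F --q--> A
A --p--> A
A --p--> A
A --p--> A
A --q--> D
D --p--> A
A --p--> A
End in state A, which is not an accepting state.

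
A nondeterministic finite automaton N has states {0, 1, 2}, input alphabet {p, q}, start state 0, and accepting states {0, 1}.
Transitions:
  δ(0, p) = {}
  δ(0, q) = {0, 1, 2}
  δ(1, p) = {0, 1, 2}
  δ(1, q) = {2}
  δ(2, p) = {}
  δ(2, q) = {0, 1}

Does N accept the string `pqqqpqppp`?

Start: {0}
read p: {}
The reachable set is empty and stays empty for the remaining 8 symbols.
Reachable ∩ accepting = {} — empty.

rejected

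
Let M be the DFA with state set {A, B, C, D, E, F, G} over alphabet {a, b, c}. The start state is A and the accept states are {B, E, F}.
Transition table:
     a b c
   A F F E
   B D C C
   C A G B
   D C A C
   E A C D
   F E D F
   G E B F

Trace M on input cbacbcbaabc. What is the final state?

A --c--> E
E --b--> C
C --a--> A
A --c--> E
E --b--> C
C --c--> B
B --b--> C
C --a--> A
A --a--> F
F --b--> D
D --c--> C

C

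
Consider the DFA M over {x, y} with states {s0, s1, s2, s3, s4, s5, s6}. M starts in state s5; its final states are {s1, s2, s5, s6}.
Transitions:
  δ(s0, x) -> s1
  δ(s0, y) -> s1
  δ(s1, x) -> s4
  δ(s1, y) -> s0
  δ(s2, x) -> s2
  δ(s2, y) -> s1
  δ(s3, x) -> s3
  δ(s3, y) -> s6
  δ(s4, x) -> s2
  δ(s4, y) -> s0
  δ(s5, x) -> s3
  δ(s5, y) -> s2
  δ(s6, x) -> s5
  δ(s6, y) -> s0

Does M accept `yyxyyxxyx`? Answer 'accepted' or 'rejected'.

rejected

s5 --y--> s2
s2 --y--> s1
s1 --x--> s4
s4 --y--> s0
s0 --y--> s1
s1 --x--> s4
s4 --x--> s2
s2 --y--> s1
s1 --x--> s4
End in state s4, which is not an accepting state.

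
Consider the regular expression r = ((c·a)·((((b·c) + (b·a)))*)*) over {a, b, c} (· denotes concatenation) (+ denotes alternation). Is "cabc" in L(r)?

yes

Split as ca·bc: (c·a) matches ca and ((((b·c)+(b·a)))*)* matches bc.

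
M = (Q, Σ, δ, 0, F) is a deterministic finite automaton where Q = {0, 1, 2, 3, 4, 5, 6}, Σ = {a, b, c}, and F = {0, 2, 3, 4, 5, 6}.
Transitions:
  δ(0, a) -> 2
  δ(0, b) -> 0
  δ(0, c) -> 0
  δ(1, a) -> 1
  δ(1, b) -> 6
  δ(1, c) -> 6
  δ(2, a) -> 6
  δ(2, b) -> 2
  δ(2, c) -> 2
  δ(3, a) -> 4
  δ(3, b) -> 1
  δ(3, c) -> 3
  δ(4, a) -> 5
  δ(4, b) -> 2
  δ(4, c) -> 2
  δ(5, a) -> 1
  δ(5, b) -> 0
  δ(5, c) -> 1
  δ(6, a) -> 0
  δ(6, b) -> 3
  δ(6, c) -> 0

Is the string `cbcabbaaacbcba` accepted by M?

0 --c--> 0
0 --b--> 0
0 --c--> 0
0 --a--> 2
2 --b--> 2
2 --b--> 2
2 --a--> 6
6 --a--> 0
0 --a--> 2
2 --c--> 2
2 --b--> 2
2 --c--> 2
2 --b--> 2
2 --a--> 6
End in state 6, which is an accepting state.

accepted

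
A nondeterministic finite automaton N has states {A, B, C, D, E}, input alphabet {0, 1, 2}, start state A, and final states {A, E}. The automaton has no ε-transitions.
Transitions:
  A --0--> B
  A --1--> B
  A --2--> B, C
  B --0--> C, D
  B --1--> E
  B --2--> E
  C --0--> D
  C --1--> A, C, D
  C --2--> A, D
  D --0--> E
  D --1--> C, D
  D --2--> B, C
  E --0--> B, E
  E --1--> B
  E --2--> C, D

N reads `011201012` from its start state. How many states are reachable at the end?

5

Start: {A}
read 0: {B}
read 1: {E}
read 1: {B}
read 2: {E}
read 0: {B, E}
read 1: {B, E}
read 0: {B, C, D, E}
read 1: {A, B, C, D, E}
read 2: {A, B, C, D, E}
Final reachable set {A, B, C, D, E} has 5 states.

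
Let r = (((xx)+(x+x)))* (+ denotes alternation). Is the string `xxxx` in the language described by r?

Split into 4 pieces x · x · x · x; each matches ((xx)+(x+x)).

yes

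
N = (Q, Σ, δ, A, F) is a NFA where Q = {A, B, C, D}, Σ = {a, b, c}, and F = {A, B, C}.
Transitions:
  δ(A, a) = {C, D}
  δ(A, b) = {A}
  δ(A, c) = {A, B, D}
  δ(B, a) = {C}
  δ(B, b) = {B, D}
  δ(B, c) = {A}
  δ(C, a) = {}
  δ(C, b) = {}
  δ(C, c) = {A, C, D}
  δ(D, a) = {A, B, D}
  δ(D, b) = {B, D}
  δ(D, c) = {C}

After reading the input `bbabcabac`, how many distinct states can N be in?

Start: {A}
read b: {A}
read b: {A}
read a: {C, D}
read b: {B, D}
read c: {A, C}
read a: {C, D}
read b: {B, D}
read a: {A, B, C, D}
read c: {A, B, C, D}
Final reachable set {A, B, C, D} has 4 states.

4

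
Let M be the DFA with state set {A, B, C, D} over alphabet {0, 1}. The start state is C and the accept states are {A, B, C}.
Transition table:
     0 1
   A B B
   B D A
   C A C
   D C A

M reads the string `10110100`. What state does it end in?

D

C --1--> C
C --0--> A
A --1--> B
B --1--> A
A --0--> B
B --1--> A
A --0--> B
B --0--> D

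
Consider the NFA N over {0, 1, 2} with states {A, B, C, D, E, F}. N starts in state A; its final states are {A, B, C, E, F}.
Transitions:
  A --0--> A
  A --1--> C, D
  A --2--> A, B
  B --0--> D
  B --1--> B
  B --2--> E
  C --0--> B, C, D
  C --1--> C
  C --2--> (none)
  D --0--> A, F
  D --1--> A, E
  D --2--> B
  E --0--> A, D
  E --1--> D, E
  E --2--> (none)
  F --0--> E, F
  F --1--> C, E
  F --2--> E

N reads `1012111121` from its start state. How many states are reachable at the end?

Start: {A}
read 1: {C, D}
read 0: {A, B, C, D, F}
read 1: {A, B, C, D, E}
read 2: {A, B, E}
read 1: {B, C, D, E}
read 1: {A, B, C, D, E}
read 1: {A, B, C, D, E}
read 1: {A, B, C, D, E}
read 2: {A, B, E}
read 1: {B, C, D, E}
Final reachable set {B, C, D, E} has 4 states.

4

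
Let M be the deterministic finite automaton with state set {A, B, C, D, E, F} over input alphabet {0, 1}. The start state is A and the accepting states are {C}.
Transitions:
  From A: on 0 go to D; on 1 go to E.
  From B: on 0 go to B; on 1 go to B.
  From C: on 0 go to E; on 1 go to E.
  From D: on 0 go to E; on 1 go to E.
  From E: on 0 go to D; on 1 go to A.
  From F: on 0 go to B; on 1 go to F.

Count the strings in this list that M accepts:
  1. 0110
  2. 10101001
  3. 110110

0110: rejected
10101001: rejected
110110: rejected

0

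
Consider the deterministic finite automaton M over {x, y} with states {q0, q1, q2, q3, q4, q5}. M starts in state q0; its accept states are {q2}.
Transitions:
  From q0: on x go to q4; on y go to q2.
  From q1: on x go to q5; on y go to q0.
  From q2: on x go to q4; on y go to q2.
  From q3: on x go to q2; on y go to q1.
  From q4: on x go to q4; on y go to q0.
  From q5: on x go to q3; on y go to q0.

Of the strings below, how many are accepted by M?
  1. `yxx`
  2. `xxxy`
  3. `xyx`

0

`yxx`: rejected
`xxxy`: rejected
`xyx`: rejected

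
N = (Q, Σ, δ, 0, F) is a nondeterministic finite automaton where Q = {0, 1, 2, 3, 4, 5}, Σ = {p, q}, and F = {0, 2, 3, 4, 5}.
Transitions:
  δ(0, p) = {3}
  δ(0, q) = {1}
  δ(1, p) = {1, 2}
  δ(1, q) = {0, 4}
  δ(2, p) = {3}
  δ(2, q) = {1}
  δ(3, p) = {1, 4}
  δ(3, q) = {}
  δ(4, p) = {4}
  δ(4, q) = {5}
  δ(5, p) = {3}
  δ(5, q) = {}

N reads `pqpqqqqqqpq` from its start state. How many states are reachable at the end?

Start: {0}
read p: {3}
read q: {}
The reachable set is empty and stays empty for the remaining 9 symbols.
Final reachable set {} has 0 states.

0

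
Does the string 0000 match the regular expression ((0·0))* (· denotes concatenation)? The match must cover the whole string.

Split into 2 pieces 00 · 00; each matches (0·0).

yes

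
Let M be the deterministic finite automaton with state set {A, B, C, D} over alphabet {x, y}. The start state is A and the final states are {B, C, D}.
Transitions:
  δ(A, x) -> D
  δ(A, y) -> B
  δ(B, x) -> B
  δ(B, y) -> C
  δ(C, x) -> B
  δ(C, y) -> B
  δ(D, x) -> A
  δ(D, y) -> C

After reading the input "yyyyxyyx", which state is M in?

B

A --y--> B
B --y--> C
C --y--> B
B --y--> C
C --x--> B
B --y--> C
C --y--> B
B --x--> B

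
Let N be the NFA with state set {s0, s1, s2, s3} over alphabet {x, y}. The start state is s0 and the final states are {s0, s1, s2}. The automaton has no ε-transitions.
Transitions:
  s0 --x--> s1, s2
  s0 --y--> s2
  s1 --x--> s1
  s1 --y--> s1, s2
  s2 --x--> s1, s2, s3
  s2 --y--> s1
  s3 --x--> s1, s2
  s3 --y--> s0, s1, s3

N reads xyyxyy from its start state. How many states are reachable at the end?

4

Start: {s0}
read x: {s1, s2}
read y: {s1, s2}
read y: {s1, s2}
read x: {s1, s2, s3}
read y: {s0, s1, s2, s3}
read y: {s0, s1, s2, s3}
Final reachable set {s0, s1, s2, s3} has 4 states.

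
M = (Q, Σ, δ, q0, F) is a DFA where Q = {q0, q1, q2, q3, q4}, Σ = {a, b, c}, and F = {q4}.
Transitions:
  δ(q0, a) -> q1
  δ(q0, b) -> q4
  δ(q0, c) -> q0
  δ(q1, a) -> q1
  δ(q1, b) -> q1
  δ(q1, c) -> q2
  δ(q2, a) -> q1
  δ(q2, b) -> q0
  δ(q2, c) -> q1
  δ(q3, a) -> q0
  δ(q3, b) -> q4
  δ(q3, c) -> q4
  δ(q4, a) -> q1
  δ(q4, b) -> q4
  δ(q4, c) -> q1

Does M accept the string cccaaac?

q0 --c--> q0
q0 --c--> q0
q0 --c--> q0
q0 --a--> q1
q1 --a--> q1
q1 --a--> q1
q1 --c--> q2
End in state q2, which is not an accepting state.

rejected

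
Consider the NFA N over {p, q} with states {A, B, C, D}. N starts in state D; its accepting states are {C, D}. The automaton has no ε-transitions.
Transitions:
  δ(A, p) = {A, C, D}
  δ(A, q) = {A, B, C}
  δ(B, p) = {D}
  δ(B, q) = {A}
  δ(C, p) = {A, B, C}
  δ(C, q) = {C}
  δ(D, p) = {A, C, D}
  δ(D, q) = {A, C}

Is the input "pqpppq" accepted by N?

Start: {D}
read p: {A, C, D}
read q: {A, B, C}
read p: {A, B, C, D}
read p: {A, B, C, D}
read p: {A, B, C, D}
read q: {A, B, C}
Reachable ∩ accepting = {C} — nonempty.

accepted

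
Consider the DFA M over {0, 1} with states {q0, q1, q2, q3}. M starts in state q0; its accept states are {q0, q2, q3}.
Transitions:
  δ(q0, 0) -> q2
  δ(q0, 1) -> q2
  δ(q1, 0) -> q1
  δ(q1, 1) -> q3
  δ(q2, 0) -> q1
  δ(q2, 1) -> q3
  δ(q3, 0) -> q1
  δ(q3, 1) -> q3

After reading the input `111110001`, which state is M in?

q3

q0 --1--> q2
q2 --1--> q3
q3 --1--> q3
q3 --1--> q3
q3 --1--> q3
q3 --0--> q1
q1 --0--> q1
q1 --0--> q1
q1 --1--> q3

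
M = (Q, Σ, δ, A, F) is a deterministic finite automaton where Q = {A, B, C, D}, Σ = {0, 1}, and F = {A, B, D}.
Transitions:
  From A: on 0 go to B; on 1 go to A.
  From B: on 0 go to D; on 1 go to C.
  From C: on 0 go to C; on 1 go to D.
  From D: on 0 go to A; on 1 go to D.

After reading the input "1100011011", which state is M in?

A --1--> A
A --1--> A
A --0--> B
B --0--> D
D --0--> A
A --1--> A
A --1--> A
A --0--> B
B --1--> C
C --1--> D

D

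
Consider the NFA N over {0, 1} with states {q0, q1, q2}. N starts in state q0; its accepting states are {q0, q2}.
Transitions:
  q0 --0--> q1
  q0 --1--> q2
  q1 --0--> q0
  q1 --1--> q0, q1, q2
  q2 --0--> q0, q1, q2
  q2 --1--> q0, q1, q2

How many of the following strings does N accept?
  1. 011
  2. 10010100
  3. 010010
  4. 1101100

4

011: accepted
10010100: accepted
010010: accepted
1101100: accepted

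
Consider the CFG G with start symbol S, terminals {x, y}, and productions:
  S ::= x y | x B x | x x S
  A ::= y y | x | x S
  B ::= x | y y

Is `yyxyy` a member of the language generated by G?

no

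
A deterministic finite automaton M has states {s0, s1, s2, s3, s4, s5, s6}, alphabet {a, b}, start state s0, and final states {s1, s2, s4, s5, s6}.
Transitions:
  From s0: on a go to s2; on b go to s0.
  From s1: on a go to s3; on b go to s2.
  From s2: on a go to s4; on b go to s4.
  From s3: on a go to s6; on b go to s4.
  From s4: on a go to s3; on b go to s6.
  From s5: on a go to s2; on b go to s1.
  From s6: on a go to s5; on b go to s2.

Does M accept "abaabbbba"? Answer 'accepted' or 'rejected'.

accepted

s0 --a--> s2
s2 --b--> s4
s4 --a--> s3
s3 --a--> s6
s6 --b--> s2
s2 --b--> s4
s4 --b--> s6
s6 --b--> s2
s2 --a--> s4
End in state s4, which is an accepting state.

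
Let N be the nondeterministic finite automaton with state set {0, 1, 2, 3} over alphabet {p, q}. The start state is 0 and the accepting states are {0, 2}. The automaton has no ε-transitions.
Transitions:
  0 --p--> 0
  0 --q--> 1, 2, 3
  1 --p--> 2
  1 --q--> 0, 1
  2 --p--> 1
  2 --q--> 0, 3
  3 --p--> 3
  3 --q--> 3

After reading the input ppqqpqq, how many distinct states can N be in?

4

Start: {0}
read p: {0}
read p: {0}
read q: {1, 2, 3}
read q: {0, 1, 3}
read p: {0, 2, 3}
read q: {0, 1, 2, 3}
read q: {0, 1, 2, 3}
Final reachable set {0, 1, 2, 3} has 4 states.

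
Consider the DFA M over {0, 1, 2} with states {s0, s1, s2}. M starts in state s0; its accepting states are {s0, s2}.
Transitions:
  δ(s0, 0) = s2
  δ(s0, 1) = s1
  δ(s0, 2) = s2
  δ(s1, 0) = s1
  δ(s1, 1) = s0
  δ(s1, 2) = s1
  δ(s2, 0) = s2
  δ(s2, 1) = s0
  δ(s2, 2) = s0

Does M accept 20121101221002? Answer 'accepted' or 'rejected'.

s0 --2--> s2
s2 --0--> s2
s2 --1--> s0
s0 --2--> s2
s2 --1--> s0
s0 --1--> s1
s1 --0--> s1
s1 --1--> s0
s0 --2--> s2
s2 --2--> s0
s0 --1--> s1
s1 --0--> s1
s1 --0--> s1
s1 --2--> s1
End in state s1, which is not an accepting state.

rejected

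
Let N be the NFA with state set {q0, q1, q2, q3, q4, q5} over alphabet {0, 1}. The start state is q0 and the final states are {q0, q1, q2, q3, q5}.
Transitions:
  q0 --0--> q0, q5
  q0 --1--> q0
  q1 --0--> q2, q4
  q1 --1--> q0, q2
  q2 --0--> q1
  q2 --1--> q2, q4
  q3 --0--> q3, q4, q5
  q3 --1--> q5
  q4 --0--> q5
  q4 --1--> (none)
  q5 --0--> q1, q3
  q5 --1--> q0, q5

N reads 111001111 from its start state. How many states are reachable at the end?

4

Start: {q0}
read 1: {q0}
read 1: {q0}
read 1: {q0}
read 0: {q0, q5}
read 0: {q0, q1, q3, q5}
read 1: {q0, q2, q5}
read 1: {q0, q2, q4, q5}
read 1: {q0, q2, q4, q5}
read 1: {q0, q2, q4, q5}
Final reachable set {q0, q2, q4, q5} has 4 states.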